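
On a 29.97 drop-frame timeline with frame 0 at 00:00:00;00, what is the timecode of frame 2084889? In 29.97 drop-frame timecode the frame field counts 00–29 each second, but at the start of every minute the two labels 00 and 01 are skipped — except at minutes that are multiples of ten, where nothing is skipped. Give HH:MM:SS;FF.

Each 10-minute DF block holds 10 × 60 × 30 − 9 × 2 = 17982 frames. 2084889 ÷ 17982 → 115 full blocks, remainder 16959.
Within the partial block the first minute is 1800 frames and each further minute 1798, so 9 further minute boundaries passed. Total skipped labels = 18 × 115 + 2 × 9 = 2088.
Non-drop label index = 2084889 + 2088 = 2086977; at 30 labels/s that is 19:19:25:27, i.e. DF 19:19:25;27.

19:19:25;27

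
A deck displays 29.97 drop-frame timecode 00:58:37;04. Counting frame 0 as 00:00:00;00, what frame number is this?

Complete 10-minute blocks: 5, each 17982 frames → 89910.
Remaining 8 whole minutes in the current block: 1800 + 7 × 1798 = 14386 frames.
Within the current minute: 37 × 30 + 4 − 2 = 1112 (labels ;00/;01 skipped at this minute). Total = 89910 + 14386 + 1112 = 105408.

105408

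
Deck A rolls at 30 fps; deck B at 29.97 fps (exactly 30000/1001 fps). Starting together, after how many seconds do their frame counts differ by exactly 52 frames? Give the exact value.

The gap grows by |30000/1001 − 30| = 30/1001 frames per second.
Time for a 52-frame gap: 52 ÷ (30/1001) = 26026/15 s.

26026/15 seconds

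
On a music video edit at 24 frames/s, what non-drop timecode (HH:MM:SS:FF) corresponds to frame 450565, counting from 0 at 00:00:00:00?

05:12:53:13

450565 ÷ 24 = 18773 full seconds, remainder 13 frames.
18773 s = 5 h 12 min 53 s.
Timecode: 05:12:53:13.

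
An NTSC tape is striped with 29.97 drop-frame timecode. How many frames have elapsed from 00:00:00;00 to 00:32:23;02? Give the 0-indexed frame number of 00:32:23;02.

58234

Complete 10-minute blocks: 3, each 17982 frames → 53946.
Remaining 2 whole minutes in the current block: 1800 + 1 × 1798 = 3598 frames.
Within the current minute: 23 × 30 + 2 − 2 = 690 (labels ;00/;01 skipped at this minute). Total = 53946 + 3598 + 690 = 58234.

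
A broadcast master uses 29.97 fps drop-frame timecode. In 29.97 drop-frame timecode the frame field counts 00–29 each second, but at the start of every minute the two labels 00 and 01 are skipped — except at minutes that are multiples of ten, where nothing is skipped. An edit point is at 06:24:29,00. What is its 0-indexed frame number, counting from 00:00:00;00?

Complete 10-minute blocks: 38, each 17982 frames → 683316.
Remaining 4 whole minutes in the current block: 1800 + 3 × 1798 = 7194 frames.
Within the current minute: 29 × 30 + 0 − 2 = 868 (labels ;00/;01 skipped at this minute). Total = 683316 + 7194 + 868 = 691378.

691378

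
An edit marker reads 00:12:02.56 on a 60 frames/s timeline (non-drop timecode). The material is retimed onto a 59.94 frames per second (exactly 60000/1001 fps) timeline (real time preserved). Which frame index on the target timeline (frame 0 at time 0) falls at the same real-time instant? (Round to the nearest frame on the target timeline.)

Source frame index: (0×3600 + 12×60 + 2) × 60 + 56 = 43376.
Real time: 43376 / (60) = 10844/15 s.
Target frame: (10844/15) × (60000/1001) = 43376000/1001 ≈ 43332.667 → 43333.

frame 43333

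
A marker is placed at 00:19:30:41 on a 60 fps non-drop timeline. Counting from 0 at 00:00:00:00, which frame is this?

Total seconds to the label: (0 × 3600 + 19 × 60 + 30) = 1170.
Frame index = 1170 × 60 + 41 = 70241.

frame 70241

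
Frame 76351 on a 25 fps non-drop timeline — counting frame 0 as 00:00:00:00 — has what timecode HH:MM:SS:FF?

00:50:54:01

76351 ÷ 25 = 3054 full seconds, remainder 1 frame.
3054 s = 0 h 50 min 54 s.
Timecode: 00:50:54:01.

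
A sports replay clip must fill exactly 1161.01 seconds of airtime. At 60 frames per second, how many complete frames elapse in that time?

69660 frames

Frames = 1161.01 × 60 = 348303/5 ≈ 69660.6000.
Complete frames: 69660.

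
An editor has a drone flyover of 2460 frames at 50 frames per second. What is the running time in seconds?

49.2 seconds

Running time = 2460 / (50) = 49.2 s.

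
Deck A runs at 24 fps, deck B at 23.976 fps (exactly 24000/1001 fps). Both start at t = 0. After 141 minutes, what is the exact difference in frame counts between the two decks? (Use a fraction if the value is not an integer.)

141 min = 8460 s.
A emits 24 × 8460 = 203040 frames; B emits 24000/1001 × 8460 = 203040000/1001.
Difference = 203040/1001 frames (≈ 202.8372); B is behind A.

203040/1001 frames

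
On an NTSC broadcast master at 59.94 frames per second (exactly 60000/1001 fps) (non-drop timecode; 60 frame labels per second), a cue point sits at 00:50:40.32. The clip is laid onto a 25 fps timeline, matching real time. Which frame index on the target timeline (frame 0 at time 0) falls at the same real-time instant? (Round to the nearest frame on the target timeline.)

Source frame index: (0×3600 + 50×60 + 40) × 60 + 32 = 182432.
Real time: 182432 / (60000/1001) = 5706701/1875 s.
Target frame: (5706701/1875) × (25) = 5706701/75 ≈ 76089.347 → 76089.

frame 76089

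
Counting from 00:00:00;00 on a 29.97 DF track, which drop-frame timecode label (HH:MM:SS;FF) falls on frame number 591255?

Ten DF minutes hold 17982 frames, so frame 591255 lies in block 32 (frames 575424–593405) with 15831 frames into that block.
The block's first minute is 1800 frames and the rest 1798 each; 15831 frames reaches minute 8, so 32 × 18 + 8 × 2 = 592 labels have been skipped so far.
Adding those back, label number 591255 + 592 = 591847 at 30 labels/s is 19728 s + 7 f = 5 h 28 min 48 s frame 7, i.e. 05:28:48;07.

05:28:48;07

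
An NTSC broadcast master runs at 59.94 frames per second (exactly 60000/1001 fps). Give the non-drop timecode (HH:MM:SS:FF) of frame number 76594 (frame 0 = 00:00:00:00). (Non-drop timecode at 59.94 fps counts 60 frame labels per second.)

76594 ÷ 60 = 1276 full seconds, remainder 34 frames.
1276 s = 0 h 21 min 16 s.
Timecode: 00:21:16:34.

00:21:16:34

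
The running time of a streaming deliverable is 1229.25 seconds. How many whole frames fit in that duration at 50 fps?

Frames = 1229.25 × 50 = 122925/2 ≈ 61462.5000.
Complete frames: 61462.

61462 frames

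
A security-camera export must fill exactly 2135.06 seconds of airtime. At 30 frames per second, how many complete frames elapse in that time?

64051 frames

Frames = 2135.06 × 30 = 320259/5 ≈ 64051.8000.
Complete frames: 64051.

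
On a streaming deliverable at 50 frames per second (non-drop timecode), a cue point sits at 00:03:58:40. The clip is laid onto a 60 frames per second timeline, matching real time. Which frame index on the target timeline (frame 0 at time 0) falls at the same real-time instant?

frame 14328

Source frame index: (0×3600 + 3×60 + 58) × 50 + 40 = 11940.
Real time: 11940 / (50) = 1194/5 s.
Target frame: (1194/5) × (60) = 14328.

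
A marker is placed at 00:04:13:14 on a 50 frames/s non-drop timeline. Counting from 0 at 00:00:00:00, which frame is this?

Total seconds to the label: (0 × 3600 + 4 × 60 + 13) = 253.
Frame index = 253 × 50 + 14 = 12664.

frame 12664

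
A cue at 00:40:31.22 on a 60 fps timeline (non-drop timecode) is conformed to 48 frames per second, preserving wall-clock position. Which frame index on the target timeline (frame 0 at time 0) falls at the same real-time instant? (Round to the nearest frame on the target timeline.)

frame 116706

Source frame index: (0×3600 + 40×60 + 31) × 60 + 22 = 145882.
Real time: 145882 / (60) = 72941/30 s.
Target frame: (72941/30) × (48) = 583528/5 ≈ 116705.600 → 116706.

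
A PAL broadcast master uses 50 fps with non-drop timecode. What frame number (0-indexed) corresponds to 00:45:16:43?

frame 135843

Total seconds to the label: (0 × 3600 + 45 × 60 + 16) = 2716.
Frame index = 2716 × 50 + 43 = 135843.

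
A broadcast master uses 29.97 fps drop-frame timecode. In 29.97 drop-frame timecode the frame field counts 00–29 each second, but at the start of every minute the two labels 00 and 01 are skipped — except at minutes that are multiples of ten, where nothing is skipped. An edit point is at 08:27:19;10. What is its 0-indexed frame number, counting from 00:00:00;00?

912266

As if non-drop at 30 labels/s: (8 × 3600 + 27 × 60 + 19) × 30 + 10 = 913180.
Minute boundaries passed: 507; those not divisible by 10: 507 − 50 = 457; dropped labels = 2 × 457 = 914.
Actual frame index = 913180 − 914 = 912266.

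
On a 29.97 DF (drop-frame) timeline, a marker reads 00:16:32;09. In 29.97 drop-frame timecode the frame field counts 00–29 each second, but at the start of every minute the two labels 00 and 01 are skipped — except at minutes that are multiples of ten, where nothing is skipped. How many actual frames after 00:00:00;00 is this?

29739

As if non-drop at 30 labels/s: (0 × 3600 + 16 × 60 + 32) × 30 + 9 = 29769.
Minute boundaries passed: 16; those not divisible by 10: 16 − 1 = 15; dropped labels = 2 × 15 = 30.
Actual frame index = 29769 − 30 = 29739.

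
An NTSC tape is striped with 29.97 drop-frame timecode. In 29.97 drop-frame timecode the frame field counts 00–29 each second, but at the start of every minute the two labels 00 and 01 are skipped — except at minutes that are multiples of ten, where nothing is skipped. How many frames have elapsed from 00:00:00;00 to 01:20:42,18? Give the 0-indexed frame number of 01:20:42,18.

As if non-drop at 30 labels/s: (1 × 3600 + 20 × 60 + 42) × 30 + 18 = 145278.
Minute boundaries passed: 80; those not divisible by 10: 80 − 8 = 72; dropped labels = 2 × 72 = 144.
Actual frame index = 145278 − 144 = 145134.

145134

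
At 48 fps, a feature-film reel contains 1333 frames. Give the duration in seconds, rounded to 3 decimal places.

Running time = 1333 × 1/48 = 1333/48 s ≈ 27.771 s.

27.771 seconds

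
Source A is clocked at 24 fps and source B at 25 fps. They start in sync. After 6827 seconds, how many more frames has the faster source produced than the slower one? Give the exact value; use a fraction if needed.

A emits 24 × 6827 = 163848 frames; B emits 25 × 6827 = 170675.
Difference = 6827 frames; B is ahead of A.

6827 frames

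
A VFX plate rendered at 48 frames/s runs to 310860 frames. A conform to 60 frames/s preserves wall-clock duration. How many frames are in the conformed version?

388575 frames

Target frames = source frames × (target rate / source rate) = 310860 × (60)/(48) = 310860 × 5/4 = 388575.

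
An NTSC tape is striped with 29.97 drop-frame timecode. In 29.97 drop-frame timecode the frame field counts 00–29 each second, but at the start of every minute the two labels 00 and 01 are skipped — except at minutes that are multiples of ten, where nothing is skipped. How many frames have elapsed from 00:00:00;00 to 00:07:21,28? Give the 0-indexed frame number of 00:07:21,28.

Complete 10-minute blocks: 0, each 17982 frames → 0.
Remaining 7 whole minutes in the current block: 1800 + 6 × 1798 = 12588 frames.
Within the current minute: 21 × 30 + 28 − 2 = 656 (labels ;00/;01 skipped at this minute). Total = 0 + 12588 + 656 = 13244.

13244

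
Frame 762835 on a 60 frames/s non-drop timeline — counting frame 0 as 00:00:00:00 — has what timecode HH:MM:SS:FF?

762835 ÷ 60 = 12713 full seconds, remainder 55 frames.
12713 s = 3 h 31 min 53 s.
Timecode: 03:31:53:55.

03:31:53:55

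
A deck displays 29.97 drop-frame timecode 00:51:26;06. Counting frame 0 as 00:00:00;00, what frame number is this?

92494

As if non-drop at 30 labels/s: (0 × 3600 + 51 × 60 + 26) × 30 + 6 = 92586.
Minute boundaries passed: 51; those not divisible by 10: 51 − 5 = 46; dropped labels = 2 × 46 = 92.
Actual frame index = 92586 − 92 = 92494.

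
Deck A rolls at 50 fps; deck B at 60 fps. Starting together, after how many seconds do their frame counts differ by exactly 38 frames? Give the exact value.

3.8 seconds

The gap grows by |60 − 50| = 10 frames per second.
Time for a 38-frame gap: 38 ÷ (10) = 3.8 s.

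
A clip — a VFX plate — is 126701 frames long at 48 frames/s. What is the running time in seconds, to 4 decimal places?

Running time = 126701 × 1/48 = 126701/48 s ≈ 2639.6042 s.

2639.6042 seconds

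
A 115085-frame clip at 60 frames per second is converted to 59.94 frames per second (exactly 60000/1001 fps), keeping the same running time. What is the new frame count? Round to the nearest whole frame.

Frames at target rate = 115085 × (60000/1001) / (60) = 115085000/1001 ≈ 114970.030.
Nearest whole frame: 114970.

114970 frames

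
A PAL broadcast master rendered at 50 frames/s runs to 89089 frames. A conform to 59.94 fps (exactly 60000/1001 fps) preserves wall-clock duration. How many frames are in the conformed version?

Target frames = source frames × (target rate / source rate) = 89089 × (60000/1001)/(50) = 89089 × 1200/1001 = 106800.

106800 frames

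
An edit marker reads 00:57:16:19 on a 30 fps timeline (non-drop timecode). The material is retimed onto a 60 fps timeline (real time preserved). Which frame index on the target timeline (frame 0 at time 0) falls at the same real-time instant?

frame 206198

Source frame index: (0×3600 + 57×60 + 16) × 30 + 19 = 103099.
Real time: 103099 / (30) = 103099/30 s.
Target frame: (103099/30) × (60) = 206198.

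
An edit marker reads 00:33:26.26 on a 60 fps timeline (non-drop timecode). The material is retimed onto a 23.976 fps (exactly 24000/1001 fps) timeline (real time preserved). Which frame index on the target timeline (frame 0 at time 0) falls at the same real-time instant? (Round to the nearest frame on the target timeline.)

Source frame index: (0×3600 + 33×60 + 26) × 60 + 26 = 120386.
Real time: 120386 / (60) = 60193/30 s.
Target frame: (60193/30) × (24000/1001) = 6879200/143 ≈ 48106.294 → 48106.

frame 48106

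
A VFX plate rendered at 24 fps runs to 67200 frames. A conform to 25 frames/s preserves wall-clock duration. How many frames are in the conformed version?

Target frames = source frames × (target rate / source rate) = 67200 × (25)/(24) = 67200 × 25/24 = 70000.

70000 frames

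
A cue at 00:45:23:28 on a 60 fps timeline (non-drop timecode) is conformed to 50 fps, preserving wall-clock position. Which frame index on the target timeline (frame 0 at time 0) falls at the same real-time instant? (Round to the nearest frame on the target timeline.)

Source frame index: (0×3600 + 45×60 + 23) × 60 + 28 = 163408.
Real time: 163408 / (60) = 40852/15 s.
Target frame: (40852/15) × (50) = 408520/3 ≈ 136173.333 → 136173.

frame 136173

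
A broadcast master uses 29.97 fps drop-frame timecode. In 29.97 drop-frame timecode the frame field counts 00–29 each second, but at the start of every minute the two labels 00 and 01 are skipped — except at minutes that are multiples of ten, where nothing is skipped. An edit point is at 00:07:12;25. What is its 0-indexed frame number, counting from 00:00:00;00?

12971

Complete 10-minute blocks: 0, each 17982 frames → 0.
Remaining 7 whole minutes in the current block: 1800 + 6 × 1798 = 12588 frames.
Within the current minute: 12 × 30 + 25 − 2 = 383 (labels ;00/;01 skipped at this minute). Total = 0 + 12588 + 383 = 12971.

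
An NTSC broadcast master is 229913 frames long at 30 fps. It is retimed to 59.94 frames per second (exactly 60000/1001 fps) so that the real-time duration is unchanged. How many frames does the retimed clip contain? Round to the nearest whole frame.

459367 frames

Frames at target rate = 229913 × (60000/1001) / (30) = 459826000/1001 ≈ 459366.633.
Nearest whole frame: 459367.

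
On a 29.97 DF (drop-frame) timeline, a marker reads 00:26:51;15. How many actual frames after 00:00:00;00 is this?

48297

As if non-drop at 30 labels/s: (0 × 3600 + 26 × 60 + 51) × 30 + 15 = 48345.
Minute boundaries passed: 26; those not divisible by 10: 26 − 2 = 24; dropped labels = 2 × 24 = 48.
Actual frame index = 48345 − 48 = 48297.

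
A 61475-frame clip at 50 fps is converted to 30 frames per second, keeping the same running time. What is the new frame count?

Target frames = source frames × (target rate / source rate) = 61475 × (30)/(50) = 61475 × 3/5 = 36885.

36885 frames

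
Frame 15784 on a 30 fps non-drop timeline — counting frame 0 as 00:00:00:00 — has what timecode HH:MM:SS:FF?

00:08:46:04

15784 ÷ 30 = 526 full seconds, remainder 4 frames.
526 s = 0 h 8 min 46 s.
Timecode: 00:08:46:04.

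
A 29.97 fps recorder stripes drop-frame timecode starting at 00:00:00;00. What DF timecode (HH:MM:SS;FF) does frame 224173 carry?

02:04:39;27

Ten DF minutes hold 17982 frames, so frame 224173 lies in block 12 (frames 215784–233765) with 8389 frames into that block.
The block's first minute is 1800 frames and the rest 1798 each; 8389 frames reaches minute 4, so 12 × 18 + 4 × 2 = 224 labels have been skipped so far.
Adding those back, label number 224173 + 224 = 224397 at 30 labels/s is 7479 s + 27 f = 2 h 4 min 39 s frame 27, i.e. 02:04:39;27.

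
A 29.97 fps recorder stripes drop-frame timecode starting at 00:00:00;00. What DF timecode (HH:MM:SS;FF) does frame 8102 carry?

00:04:30;10

Each 10-minute DF block holds 10 × 60 × 30 − 9 × 2 = 17982 frames. 8102 ÷ 17982 → 0 full blocks, remainder 8102.
Within the partial block the first minute is 1800 frames and each further minute 1798, so 4 further minute boundaries passed. Total skipped labels = 18 × 0 + 2 × 4 = 8.
Non-drop label index = 8102 + 8 = 8110; at 30 labels/s that is 00:04:30:10, i.e. DF 00:04:30;10.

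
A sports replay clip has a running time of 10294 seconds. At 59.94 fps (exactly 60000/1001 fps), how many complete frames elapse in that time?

617022 frames

Frames = 10294 × 60000/1001 = 617640000/1001 ≈ 617022.9770.
Complete frames: 617022.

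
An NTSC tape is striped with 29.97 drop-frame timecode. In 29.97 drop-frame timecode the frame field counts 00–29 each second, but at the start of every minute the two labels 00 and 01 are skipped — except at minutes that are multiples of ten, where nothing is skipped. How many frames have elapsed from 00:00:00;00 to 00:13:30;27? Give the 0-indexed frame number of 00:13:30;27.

Complete 10-minute blocks: 1, each 17982 frames → 17982.
Remaining 3 whole minutes in the current block: 1800 + 2 × 1798 = 5396 frames.
Within the current minute: 30 × 30 + 27 − 2 = 925 (labels ;00/;01 skipped at this minute). Total = 17982 + 5396 + 925 = 24303.

24303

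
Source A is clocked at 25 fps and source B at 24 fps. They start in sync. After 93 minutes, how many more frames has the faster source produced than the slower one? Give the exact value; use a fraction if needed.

93 min = 5580 s.
A emits 25 × 5580 = 139500 frames; B emits 24 × 5580 = 133920.
Difference = 5580 frames; B is behind A.

5580 frames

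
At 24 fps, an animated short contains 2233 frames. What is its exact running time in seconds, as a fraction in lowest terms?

Running time = 2233 ÷ (24) = 2233 × 1/24 = 2233/24 s.

2233/24 seconds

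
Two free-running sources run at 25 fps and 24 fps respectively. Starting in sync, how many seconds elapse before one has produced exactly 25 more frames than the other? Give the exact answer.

25 seconds

The gap grows by |24 − 25| = 1 frame per second.
Time for a 25-frame gap: 25 ÷ (1) = 25 s.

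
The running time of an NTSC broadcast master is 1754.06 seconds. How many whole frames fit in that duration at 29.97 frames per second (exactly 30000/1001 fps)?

Frames = 1754.06 × 30000/1001 = 683400/13 ≈ 52569.2308.
Complete frames: 52569.

52569 frames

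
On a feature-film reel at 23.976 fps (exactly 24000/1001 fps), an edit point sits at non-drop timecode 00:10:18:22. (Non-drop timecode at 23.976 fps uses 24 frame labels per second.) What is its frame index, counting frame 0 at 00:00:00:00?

frame 14854

Total seconds to the label: (0 × 3600 + 10 × 60 + 18) = 618.
Frame index = 618 × 24 + 22 = 14854.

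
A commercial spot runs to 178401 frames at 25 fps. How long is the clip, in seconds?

7136.04 seconds

Running time = 178401 / (25) = 7136.04 s.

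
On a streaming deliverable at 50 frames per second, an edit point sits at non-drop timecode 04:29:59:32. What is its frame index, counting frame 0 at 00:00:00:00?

frame 809982

Total seconds to the label: (4 × 3600 + 29 × 60 + 59) = 16199.
Frame index = 16199 × 50 + 32 = 809982.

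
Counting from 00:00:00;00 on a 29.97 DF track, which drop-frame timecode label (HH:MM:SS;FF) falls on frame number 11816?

00:06:34;08

Each 10-minute DF block holds 10 × 60 × 30 − 9 × 2 = 17982 frames. 11816 ÷ 17982 → 0 full blocks, remainder 11816.
Within the partial block the first minute is 1800 frames and each further minute 1798, so 6 further minute boundaries passed. Total skipped labels = 18 × 0 + 2 × 6 = 12.
Non-drop label index = 11816 + 12 = 11828; at 30 labels/s that is 00:06:34:08, i.e. DF 00:06:34;08.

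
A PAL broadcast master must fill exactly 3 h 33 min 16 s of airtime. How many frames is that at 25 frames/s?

3 h 33 min 16 s = 12796 s.
Frames = 12796 × 25 = 319900.

319900 frames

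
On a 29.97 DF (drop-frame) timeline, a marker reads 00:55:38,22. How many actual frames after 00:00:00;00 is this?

Complete 10-minute blocks: 5, each 17982 frames → 89910.
Remaining 5 whole minutes in the current block: 1800 + 4 × 1798 = 8992 frames.
Within the current minute: 38 × 30 + 22 − 2 = 1160 (labels ;00/;01 skipped at this minute). Total = 89910 + 8992 + 1160 = 100062.

100062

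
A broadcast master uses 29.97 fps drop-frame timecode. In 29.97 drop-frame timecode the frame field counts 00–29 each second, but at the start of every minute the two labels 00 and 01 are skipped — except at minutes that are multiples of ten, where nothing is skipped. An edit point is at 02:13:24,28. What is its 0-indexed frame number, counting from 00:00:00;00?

239908

Complete 10-minute blocks: 13, each 17982 frames → 233766.
Remaining 3 whole minutes in the current block: 1800 + 2 × 1798 = 5396 frames.
Within the current minute: 24 × 30 + 28 − 2 = 746 (labels ;00/;01 skipped at this minute). Total = 233766 + 5396 + 746 = 239908.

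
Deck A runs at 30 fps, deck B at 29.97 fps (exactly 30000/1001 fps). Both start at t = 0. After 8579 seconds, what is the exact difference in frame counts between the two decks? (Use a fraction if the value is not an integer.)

257370/1001 frames

A emits 30 × 8579 = 257370 frames; B emits 30000/1001 × 8579 = 257370000/1001.
Difference = 257370/1001 frames (≈ 257.1129); B is behind A.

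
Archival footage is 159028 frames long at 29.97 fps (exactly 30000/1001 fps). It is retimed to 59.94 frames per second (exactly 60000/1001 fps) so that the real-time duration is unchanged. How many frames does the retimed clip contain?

Frames at target rate = 159028 × (60000/1001) / (30000/1001) = 318056.

318056 frames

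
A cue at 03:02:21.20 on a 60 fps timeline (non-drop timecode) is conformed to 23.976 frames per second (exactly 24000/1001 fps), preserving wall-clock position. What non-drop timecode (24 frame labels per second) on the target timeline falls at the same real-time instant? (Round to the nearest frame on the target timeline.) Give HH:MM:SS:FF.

03:02:10:10

Source frame index: (3×3600 + 2×60 + 21) × 60 + 20 = 656480.
Real time: 656480 / (60) = 32824/3 s.
Target frame: (32824/3) × (24000/1001) = 23872000/91 ≈ 262329.670 → 262330.
At 24 labels/s: frame 262330 → 03:02:10:10.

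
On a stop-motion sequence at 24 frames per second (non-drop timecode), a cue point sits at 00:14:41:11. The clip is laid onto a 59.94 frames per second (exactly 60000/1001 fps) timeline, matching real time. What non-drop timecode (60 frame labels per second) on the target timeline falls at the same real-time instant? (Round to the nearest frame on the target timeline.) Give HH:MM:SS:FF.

Source frame index: (0×3600 + 14×60 + 41) × 24 + 11 = 21155.
Real time: 21155 / (24) = 21155/24 s.
Target frame: (21155/24) × (60000/1001) = 52887500/1001 ≈ 52834.665 → 52835.
At 60 labels/s: frame 52835 → 00:14:40:35.

00:14:40:35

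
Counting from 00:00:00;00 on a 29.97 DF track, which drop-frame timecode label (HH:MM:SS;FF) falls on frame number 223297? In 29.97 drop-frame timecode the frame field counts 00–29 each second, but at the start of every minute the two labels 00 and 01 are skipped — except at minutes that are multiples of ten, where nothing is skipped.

02:04:10;21

Each 10-minute DF block holds 10 × 60 × 30 − 9 × 2 = 17982 frames. 223297 ÷ 17982 → 12 full blocks, remainder 7513.
Within the partial block the first minute is 1800 frames and each further minute 1798, so 4 further minute boundaries passed. Total skipped labels = 18 × 12 + 2 × 4 = 224.
Non-drop label index = 223297 + 224 = 223521; at 30 labels/s that is 02:04:10:21, i.e. DF 02:04:10;21.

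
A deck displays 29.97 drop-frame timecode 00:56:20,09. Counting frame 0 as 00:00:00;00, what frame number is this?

Complete 10-minute blocks: 5, each 17982 frames → 89910.
Remaining 6 whole minutes in the current block: 1800 + 5 × 1798 = 10790 frames.
Within the current minute: 20 × 30 + 9 − 2 = 607 (labels ;00/;01 skipped at this minute). Total = 89910 + 10790 + 607 = 101307.

101307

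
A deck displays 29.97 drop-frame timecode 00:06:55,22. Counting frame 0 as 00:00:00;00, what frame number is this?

12460

As if non-drop at 30 labels/s: (0 × 3600 + 6 × 60 + 55) × 30 + 22 = 12472.
Minute boundaries passed: 6; those not divisible by 10: 6 − 0 = 6; dropped labels = 2 × 6 = 12.
Actual frame index = 12472 − 12 = 12460.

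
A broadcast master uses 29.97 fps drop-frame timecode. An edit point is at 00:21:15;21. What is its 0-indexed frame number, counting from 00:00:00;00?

38233

Complete 10-minute blocks: 2, each 17982 frames → 35964.
Remaining 1 whole minute in the current block: 1800 + 0 × 1798 = 1800 frames.
Within the current minute: 15 × 30 + 21 − 2 = 469 (labels ;00/;01 skipped at this minute). Total = 35964 + 1800 + 469 = 38233.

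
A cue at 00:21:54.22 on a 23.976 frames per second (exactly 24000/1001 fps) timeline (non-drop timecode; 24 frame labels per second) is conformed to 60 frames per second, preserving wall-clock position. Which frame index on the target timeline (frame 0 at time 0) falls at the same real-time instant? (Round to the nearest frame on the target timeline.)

Source frame index: (0×3600 + 21×60 + 54) × 24 + 22 = 31558.
Real time: 31558 / (24000/1001) = 15794779/12000 s.
Target frame: (15794779/12000) × (60) = 15794779/200 ≈ 78973.895 → 78974.

frame 78974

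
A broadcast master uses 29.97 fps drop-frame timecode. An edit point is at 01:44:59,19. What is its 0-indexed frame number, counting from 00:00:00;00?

188801

As if non-drop at 30 labels/s: (1 × 3600 + 44 × 60 + 59) × 30 + 19 = 188989.
Minute boundaries passed: 104; those not divisible by 10: 104 − 10 = 94; dropped labels = 2 × 94 = 188.
Actual frame index = 188989 − 188 = 188801.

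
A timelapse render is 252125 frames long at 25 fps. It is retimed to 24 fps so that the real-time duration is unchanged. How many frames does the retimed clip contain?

Target frames = source frames × (target rate / source rate) = 252125 × (24)/(25) = 252125 × 24/25 = 242040.

242040 frames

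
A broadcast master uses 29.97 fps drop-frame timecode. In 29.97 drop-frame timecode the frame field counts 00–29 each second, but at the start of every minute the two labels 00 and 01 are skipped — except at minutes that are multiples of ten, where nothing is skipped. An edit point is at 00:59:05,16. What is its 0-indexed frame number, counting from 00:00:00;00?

106258

Complete 10-minute blocks: 5, each 17982 frames → 89910.
Remaining 9 whole minutes in the current block: 1800 + 8 × 1798 = 16184 frames.
Within the current minute: 5 × 30 + 16 − 2 = 164 (labels ;00/;01 skipped at this minute). Total = 89910 + 16184 + 164 = 106258.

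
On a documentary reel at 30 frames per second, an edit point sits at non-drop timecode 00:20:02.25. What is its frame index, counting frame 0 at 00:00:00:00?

Total seconds to the label: (0 × 3600 + 20 × 60 + 2) = 1202.
Frame index = 1202 × 30 + 25 = 36085.

frame 36085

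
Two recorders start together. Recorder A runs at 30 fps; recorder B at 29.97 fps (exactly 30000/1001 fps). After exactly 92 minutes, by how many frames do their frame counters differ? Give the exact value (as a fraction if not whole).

165600/1001 frames

92 min = 5520 s.
A emits 30 × 5520 = 165600 frames; B emits 30000/1001 × 5520 = 165600000/1001.
Difference = 165600/1001 frames (≈ 165.4346); B is behind A.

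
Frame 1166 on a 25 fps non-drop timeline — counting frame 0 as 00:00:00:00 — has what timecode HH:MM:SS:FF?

00:00:46:16

1166 ÷ 25 = 46 full seconds, remainder 16 frames.
46 s = 0 h 0 min 46 s.
Timecode: 00:00:46:16.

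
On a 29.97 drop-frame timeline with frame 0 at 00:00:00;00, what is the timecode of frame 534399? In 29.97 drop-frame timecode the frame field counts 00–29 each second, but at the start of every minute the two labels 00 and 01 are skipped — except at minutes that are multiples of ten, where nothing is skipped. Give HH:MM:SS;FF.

Each 10-minute DF block holds 10 × 60 × 30 − 9 × 2 = 17982 frames. 534399 ÷ 17982 → 29 full blocks, remainder 12921.
Within the partial block the first minute is 1800 frames and each further minute 1798, so 7 further minute boundaries passed. Total skipped labels = 18 × 29 + 2 × 7 = 536.
Non-drop label index = 534399 + 536 = 534935; at 30 labels/s that is 04:57:11:05, i.e. DF 04:57:11;05.

04:57:11;05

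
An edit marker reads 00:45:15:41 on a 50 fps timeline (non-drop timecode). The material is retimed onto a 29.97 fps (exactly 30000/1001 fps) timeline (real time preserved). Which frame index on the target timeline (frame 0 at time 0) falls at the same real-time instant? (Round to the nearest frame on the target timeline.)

Source frame index: (0×3600 + 45×60 + 15) × 50 + 41 = 135791.
Real time: 135791 / (50) = 135791/50 s.
Target frame: (135791/50) × (30000/1001) = 81474600/1001 ≈ 81393.207 → 81393.

frame 81393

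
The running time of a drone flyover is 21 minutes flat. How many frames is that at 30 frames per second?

37800 frames

21 min = 1260 s.
Frames = 1260 × 30 = 37800.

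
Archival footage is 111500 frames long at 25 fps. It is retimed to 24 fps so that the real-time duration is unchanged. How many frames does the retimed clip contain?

107040 frames

Target frames = source frames × (target rate / source rate) = 111500 × (24)/(25) = 111500 × 24/25 = 107040.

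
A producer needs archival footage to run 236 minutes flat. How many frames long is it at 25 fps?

236 min = 14160 s.
Frames = 14160 × 25 = 354000.

354000 frames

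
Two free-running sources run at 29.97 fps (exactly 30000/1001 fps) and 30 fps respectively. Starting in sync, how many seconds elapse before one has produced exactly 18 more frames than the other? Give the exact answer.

The gap grows by |30 − 30000/1001| = 30/1001 frames per second.
Time for a 18-frame gap: 18 ÷ (30/1001) = 600.6 s.

600.6 seconds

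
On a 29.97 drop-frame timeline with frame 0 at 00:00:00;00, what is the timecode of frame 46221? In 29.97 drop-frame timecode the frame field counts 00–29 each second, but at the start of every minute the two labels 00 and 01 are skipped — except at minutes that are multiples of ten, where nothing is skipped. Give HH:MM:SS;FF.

00:25:42;07

Ten DF minutes hold 17982 frames, so frame 46221 lies in block 2 (frames 35964–53945) with 10257 frames into that block.
The block's first minute is 1800 frames and the rest 1798 each; 10257 frames reaches minute 5, so 2 × 18 + 5 × 2 = 46 labels have been skipped so far.
Adding those back, label number 46221 + 46 = 46267 at 30 labels/s is 1542 s + 7 f = 0 h 25 min 42 s frame 7, i.e. 00:25:42;07.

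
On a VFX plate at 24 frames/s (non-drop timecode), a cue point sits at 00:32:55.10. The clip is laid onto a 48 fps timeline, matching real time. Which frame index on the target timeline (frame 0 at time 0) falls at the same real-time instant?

frame 94820

Source frame index: (0×3600 + 32×60 + 55) × 24 + 10 = 47410.
Real time: 47410 / (24) = 23705/12 s.
Target frame: (23705/12) × (48) = 94820.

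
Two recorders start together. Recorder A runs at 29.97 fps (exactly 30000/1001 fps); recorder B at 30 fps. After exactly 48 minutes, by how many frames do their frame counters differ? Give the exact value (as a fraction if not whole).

48 min = 2880 s.
A emits 30000/1001 × 2880 = 86400000/1001 frames; B emits 30 × 2880 = 86400.
Difference = 86400/1001 frames (≈ 86.3137); B is ahead of A.

86400/1001 frames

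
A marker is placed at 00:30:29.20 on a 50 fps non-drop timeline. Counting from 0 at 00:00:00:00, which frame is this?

91470

Total seconds to the label: (0 × 3600 + 30 × 60 + 29) = 1829.
Frame index = 1829 × 50 + 20 = 91470.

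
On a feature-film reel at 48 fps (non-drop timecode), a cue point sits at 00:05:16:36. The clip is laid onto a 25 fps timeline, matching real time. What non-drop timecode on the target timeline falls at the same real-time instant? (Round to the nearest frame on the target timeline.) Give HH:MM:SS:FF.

Source frame index: (0×3600 + 5×60 + 16) × 48 + 36 = 15204.
Real time: 15204 / (48) = 1267/4 s.
Target frame: (1267/4) × (25) = 31675/4 ≈ 7918.750 → 7919.
At 25 labels/s: frame 7919 → 00:05:16:19.

00:05:16:19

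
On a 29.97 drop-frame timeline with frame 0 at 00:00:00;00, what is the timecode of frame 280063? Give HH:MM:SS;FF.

Ten DF minutes hold 17982 frames, so frame 280063 lies in block 15 (frames 269730–287711) with 10333 frames into that block.
The block's first minute is 1800 frames and the rest 1798 each; 10333 frames reaches minute 5, so 15 × 18 + 5 × 2 = 280 labels have been skipped so far.
Adding those back, label number 280063 + 280 = 280343 at 30 labels/s is 9344 s + 23 f = 2 h 35 min 44 s frame 23, i.e. 02:35:44;23.

02:35:44;23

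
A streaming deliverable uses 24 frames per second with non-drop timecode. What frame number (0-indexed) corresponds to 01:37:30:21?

frame 140421

Total seconds to the label: (1 × 3600 + 37 × 60 + 30) = 5850.
Frame index = 5850 × 24 + 21 = 140421.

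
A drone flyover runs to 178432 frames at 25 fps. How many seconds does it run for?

7137.28 seconds

Running time = 178432 / (25) = 7137.28 s.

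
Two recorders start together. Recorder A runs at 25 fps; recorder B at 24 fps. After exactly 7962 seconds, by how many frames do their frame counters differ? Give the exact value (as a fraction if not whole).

7962 frames

A emits 25 × 7962 = 199050 frames; B emits 24 × 7962 = 191088.
Difference = 7962 frames; B is behind A.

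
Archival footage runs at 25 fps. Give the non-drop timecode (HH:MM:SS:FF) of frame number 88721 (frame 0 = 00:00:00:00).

88721 ÷ 25 = 3548 full seconds, remainder 21 frames.
3548 s = 0 h 59 min 8 s.
Timecode: 00:59:08:21.

00:59:08:21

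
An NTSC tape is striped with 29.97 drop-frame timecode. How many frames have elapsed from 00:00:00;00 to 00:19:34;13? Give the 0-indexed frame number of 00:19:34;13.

35197

Complete 10-minute blocks: 1, each 17982 frames → 17982.
Remaining 9 whole minutes in the current block: 1800 + 8 × 1798 = 16184 frames.
Within the current minute: 34 × 30 + 13 − 2 = 1031 (labels ;00/;01 skipped at this minute). Total = 17982 + 16184 + 1031 = 35197.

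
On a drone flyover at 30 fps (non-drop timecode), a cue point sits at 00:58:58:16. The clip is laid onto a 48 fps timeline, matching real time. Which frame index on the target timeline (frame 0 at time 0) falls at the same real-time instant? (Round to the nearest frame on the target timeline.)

Source frame index: (0×3600 + 58×60 + 58) × 30 + 16 = 106156.
Real time: 106156 / (30) = 53078/15 s.
Target frame: (53078/15) × (48) = 849248/5 ≈ 169849.600 → 169850.

frame 169850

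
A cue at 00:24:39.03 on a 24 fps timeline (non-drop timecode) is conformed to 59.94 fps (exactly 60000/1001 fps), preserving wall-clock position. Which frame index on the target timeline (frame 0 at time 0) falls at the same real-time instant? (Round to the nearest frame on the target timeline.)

frame 88659

Source frame index: (0×3600 + 24×60 + 39) × 24 + 3 = 35499.
Real time: 35499 / (24) = 11833/8 s.
Target frame: (11833/8) × (60000/1001) = 88747500/1001 ≈ 88658.841 → 88659.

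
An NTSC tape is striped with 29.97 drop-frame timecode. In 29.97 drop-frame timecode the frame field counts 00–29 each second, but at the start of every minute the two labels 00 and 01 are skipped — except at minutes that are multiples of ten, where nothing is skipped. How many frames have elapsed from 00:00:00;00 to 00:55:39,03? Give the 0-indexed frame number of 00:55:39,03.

Complete 10-minute blocks: 5, each 17982 frames → 89910.
Remaining 5 whole minutes in the current block: 1800 + 4 × 1798 = 8992 frames.
Within the current minute: 39 × 30 + 3 − 2 = 1171 (labels ;00/;01 skipped at this minute). Total = 89910 + 8992 + 1171 = 100073.

100073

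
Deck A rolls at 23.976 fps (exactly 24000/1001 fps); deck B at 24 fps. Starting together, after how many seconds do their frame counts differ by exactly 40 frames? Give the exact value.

5005/3 seconds

The gap grows by |24 − 24000/1001| = 24/1001 frames per second.
Time for a 40-frame gap: 40 ÷ (24/1001) = 5005/3 s.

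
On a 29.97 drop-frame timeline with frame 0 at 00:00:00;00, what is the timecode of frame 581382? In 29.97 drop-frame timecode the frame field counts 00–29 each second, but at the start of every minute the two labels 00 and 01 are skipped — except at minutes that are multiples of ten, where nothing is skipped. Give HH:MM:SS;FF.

Ten DF minutes hold 17982 frames, so frame 581382 lies in block 32 (frames 575424–593405) with 5958 frames into that block.
The block's first minute is 1800 frames and the rest 1798 each; 5958 frames reaches minute 3, so 32 × 18 + 3 × 2 = 582 labels have been skipped so far.
Adding those back, label number 581382 + 582 = 581964 at 30 labels/s is 19398 s + 24 f = 5 h 23 min 18 s frame 24, i.e. 05:23:18;24.

05:23:18;24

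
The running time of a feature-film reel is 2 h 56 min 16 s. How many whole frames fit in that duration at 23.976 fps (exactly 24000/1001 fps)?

253570 frames

2 h 56 min 16 s = 10576 s.
Frames = 10576 × 24000/1001 = 253824000/1001 ≈ 253570.4296.
Complete frames: 253570.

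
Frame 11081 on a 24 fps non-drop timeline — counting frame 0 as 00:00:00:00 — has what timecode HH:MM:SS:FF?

00:07:41:17

11081 ÷ 24 = 461 full seconds, remainder 17 frames.
461 s = 0 h 7 min 41 s.
Timecode: 00:07:41:17.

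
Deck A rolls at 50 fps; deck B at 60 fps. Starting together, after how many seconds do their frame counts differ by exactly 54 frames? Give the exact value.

5.4 seconds

The gap grows by |60 − 50| = 10 frames per second.
Time for a 54-frame gap: 54 ÷ (10) = 5.4 s.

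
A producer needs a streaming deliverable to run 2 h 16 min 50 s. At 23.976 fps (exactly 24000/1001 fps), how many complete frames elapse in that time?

196843 frames

2 h 16 min 50 s = 8210 s.
Frames = 8210 × 24000/1001 = 197040000/1001 ≈ 196843.1568.
Complete frames: 196843.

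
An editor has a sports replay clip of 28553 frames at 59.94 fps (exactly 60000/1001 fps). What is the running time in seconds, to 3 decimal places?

476.359 seconds

Running time = 28553 × 1001/60000 = 28581553/60000 s ≈ 476.359 s.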